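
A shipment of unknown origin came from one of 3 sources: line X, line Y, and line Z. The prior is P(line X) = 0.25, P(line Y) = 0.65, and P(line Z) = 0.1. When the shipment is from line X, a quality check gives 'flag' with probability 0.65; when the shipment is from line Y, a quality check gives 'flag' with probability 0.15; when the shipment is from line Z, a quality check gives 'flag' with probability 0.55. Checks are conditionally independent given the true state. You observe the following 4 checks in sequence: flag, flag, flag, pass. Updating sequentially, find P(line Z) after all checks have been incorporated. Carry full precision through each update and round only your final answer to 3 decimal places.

After 'flag': normaliser = 0.65·0.2500 + 0.15·0.6500 + 0.55·0.1000; P(line X) ≈ 0.5159, P(line Y) ≈ 0.3095, P(line Z) ≈ 0.1746
After 'flag': normaliser = 0.65·0.5159 + 0.15·0.3095 + 0.55·0.1746; P(line X) ≈ 0.7018, P(line Y) ≈ 0.0972, P(line Z) ≈ 0.2010
After 'flag': normaliser = 0.65·0.7018 + 0.15·0.0972 + 0.55·0.2010; P(line X) ≈ 0.7848, P(line Y) ≈ 0.0251, P(line Z) ≈ 0.1902
After 'pass': normaliser = 0.35·0.7848 + 0.85·0.0251 + 0.45·0.1902; P(line X) ≈ 0.7199, P(line Y) ≈ 0.0559, P(line Z) ≈ 0.2243

0.224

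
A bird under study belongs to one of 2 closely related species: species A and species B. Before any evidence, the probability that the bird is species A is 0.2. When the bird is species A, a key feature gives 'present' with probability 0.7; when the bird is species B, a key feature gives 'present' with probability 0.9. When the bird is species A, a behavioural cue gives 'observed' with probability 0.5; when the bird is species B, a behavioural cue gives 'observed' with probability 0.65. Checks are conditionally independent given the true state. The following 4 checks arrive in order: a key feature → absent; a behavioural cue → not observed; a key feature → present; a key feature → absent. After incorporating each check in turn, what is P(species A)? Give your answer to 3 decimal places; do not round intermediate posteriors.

0.714

Apply Bayes' rule sequentially, carrying P(species A) forward.
After a key feature='absent': P(species A) = 0.3·0.2000 / (0.3·0.2000 + 0.1·0.8000) ≈ 0.4286
After a behavioural cue='not observed': P(species A) = 0.5·0.4286 / (0.5·0.4286 + 0.35·0.5714) ≈ 0.5172
After a key feature='present': P(species A) = 0.7·0.5172 / (0.7·0.5172 + 0.9·0.4828) ≈ 0.4545
After a key feature='absent': P(species A) = 0.3·0.4545 / (0.3·0.4545 + 0.1·0.5455) ≈ 0.7143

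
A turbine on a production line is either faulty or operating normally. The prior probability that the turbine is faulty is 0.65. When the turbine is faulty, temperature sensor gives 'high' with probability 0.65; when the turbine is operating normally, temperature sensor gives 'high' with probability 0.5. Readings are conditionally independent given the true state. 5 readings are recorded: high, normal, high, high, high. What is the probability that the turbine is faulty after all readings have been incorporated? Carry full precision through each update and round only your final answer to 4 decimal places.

After 'high': P(faulty) = 0.65·0.6500 / (0.65·0.6500 + 0.5·0.3500) ≈ 0.7071
After 'normal': P(faulty) = 0.35·0.7071 / (0.35·0.7071 + 0.5·0.2929) ≈ 0.6283
After 'high': P(faulty) = 0.65·0.6283 / (0.65·0.6283 + 0.5·0.3717) ≈ 0.6872
After 'high': P(faulty) = 0.65·0.6872 / (0.65·0.6872 + 0.5·0.3128) ≈ 0.7407
After 'high': P(faulty) = 0.65·0.7407 / (0.65·0.7407 + 0.5·0.2593) ≈ 0.7878

0.7878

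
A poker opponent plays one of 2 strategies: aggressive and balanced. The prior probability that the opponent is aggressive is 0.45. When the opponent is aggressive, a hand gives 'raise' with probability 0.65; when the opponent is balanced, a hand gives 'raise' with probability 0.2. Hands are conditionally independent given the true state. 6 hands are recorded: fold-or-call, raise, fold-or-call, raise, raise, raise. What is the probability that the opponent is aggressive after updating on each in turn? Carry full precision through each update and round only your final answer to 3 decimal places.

0.946

Each posterior becomes the prior for the next update.
After 'fold-or-call': P(aggressive) = 0.35·0.4500 / (0.35·0.4500 + 0.8·0.5500) ≈ 0.2636
After 'raise': P(aggressive) = 0.65·0.2636 / (0.65·0.2636 + 0.2·0.7364) ≈ 0.5378
After 'fold-or-call': P(aggressive) = 0.35·0.5378 / (0.35·0.5378 + 0.8·0.4622) ≈ 0.3373
After 'raise': P(aggressive) = 0.65·0.3373 / (0.65·0.3373 + 0.2·0.6627) ≈ 0.6232
After 'raise': P(aggressive) = 0.65·0.6232 / (0.65·0.6232 + 0.2·0.3768) ≈ 0.8432
After 'raise': P(aggressive) = 0.65·0.8432 / (0.65·0.8432 + 0.2·0.1568) ≈ 0.9459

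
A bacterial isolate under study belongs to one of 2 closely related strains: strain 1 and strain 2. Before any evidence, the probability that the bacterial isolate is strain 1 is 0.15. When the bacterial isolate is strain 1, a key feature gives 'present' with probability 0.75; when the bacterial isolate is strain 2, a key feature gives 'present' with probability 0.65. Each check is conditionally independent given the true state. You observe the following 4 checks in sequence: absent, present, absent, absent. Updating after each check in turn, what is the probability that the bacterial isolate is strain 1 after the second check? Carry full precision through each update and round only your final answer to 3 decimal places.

After 'absent': P(strain 1) = 0.25·0.1500 / (0.25·0.1500 + 0.35·0.8500) ≈ 0.1119
After 'present': P(strain 1) = 0.75·0.1119 / (0.75·0.1119 + 0.65·0.8881) ≈ 0.1270

0.127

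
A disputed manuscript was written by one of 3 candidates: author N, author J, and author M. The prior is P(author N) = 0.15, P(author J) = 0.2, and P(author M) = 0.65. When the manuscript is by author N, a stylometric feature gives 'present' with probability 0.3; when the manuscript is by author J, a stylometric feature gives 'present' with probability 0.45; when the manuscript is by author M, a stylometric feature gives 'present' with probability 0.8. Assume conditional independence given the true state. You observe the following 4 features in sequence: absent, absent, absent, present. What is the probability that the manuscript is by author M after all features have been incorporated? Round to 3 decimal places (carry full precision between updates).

0.120

After 'absent': normaliser = 0.7·0.1500 + 0.55·0.2000 + 0.2·0.6500; P(author N) ≈ 0.3043, P(author J) ≈ 0.3188, P(author M) ≈ 0.3768
After 'absent': normaliser = 0.7·0.3043 + 0.55·0.3188 + 0.2·0.3768; P(author N) ≈ 0.4594, P(author J) ≈ 0.3781, P(author M) ≈ 0.1625
After 'absent': normaliser = 0.7·0.4594 + 0.55·0.3781 + 0.2·0.1625; P(author N) ≈ 0.5721, P(author J) ≈ 0.3700, P(author M) ≈ 0.0578
After 'present': normaliser = 0.3·0.5721 + 0.45·0.3700 + 0.8·0.0578; P(author N) ≈ 0.4465, P(author J) ≈ 0.4332, P(author M) ≈ 0.1203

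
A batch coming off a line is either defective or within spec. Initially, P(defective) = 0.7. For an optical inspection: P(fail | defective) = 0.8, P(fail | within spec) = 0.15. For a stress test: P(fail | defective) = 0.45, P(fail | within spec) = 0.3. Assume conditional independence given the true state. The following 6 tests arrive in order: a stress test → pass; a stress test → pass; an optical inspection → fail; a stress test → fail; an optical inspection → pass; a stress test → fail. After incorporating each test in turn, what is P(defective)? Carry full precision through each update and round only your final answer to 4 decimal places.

0.8027

Apply Bayes' rule sequentially, carrying P(defective) forward.
After a stress test='pass': P(defective) = 0.55·0.7000 / (0.55·0.7000 + 0.7·0.3000) ≈ 0.6471
After a stress test='pass': P(defective) = 0.55·0.6471 / (0.55·0.6471 + 0.7·0.3529) ≈ 0.5902
After an optical inspection='fail': P(defective) = 0.8·0.5902 / (0.8·0.5902 + 0.15·0.4098) ≈ 0.8848
After a stress test='fail': P(defective) = 0.45·0.8848 / (0.45·0.8848 + 0.3·0.1152) ≈ 0.9202
After an optical inspection='pass': P(defective) = 0.2·0.9202 / (0.2·0.9202 + 0.85·0.0798) ≈ 0.7306
After a stress test='fail': P(defective) = 0.45·0.7306 / (0.45·0.7306 + 0.3·0.2694) ≈ 0.8027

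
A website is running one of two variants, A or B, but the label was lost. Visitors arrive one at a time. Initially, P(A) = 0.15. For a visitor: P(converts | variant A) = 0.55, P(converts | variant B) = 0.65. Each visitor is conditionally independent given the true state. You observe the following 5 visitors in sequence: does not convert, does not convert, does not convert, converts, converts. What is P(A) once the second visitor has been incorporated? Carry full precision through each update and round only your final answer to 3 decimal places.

0.226

After 'does not convert': P(A) = 0.45·0.1500 / (0.45·0.1500 + 0.35·0.8500) ≈ 0.1849
After 'does not convert': P(A) = 0.45·0.1849 / (0.45·0.1849 + 0.35·0.8151) ≈ 0.2258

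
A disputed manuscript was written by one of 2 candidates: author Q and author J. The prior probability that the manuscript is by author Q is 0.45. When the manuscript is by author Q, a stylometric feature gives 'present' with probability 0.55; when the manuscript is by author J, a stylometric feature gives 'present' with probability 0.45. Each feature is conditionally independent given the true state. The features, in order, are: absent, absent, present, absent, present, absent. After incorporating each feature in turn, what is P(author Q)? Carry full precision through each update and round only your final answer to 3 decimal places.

0.354

After 'absent': P(author Q) = 0.45·0.4500 / (0.45·0.4500 + 0.55·0.5500) ≈ 0.4010
After 'absent': P(author Q) = 0.45·0.4010 / (0.45·0.4010 + 0.55·0.5990) ≈ 0.3539
After 'present': P(author Q) = 0.55·0.3539 / (0.55·0.3539 + 0.45·0.6461) ≈ 0.4010
After 'absent': P(author Q) = 0.45·0.4010 / (0.45·0.4010 + 0.55·0.5990) ≈ 0.3539
After 'present': P(author Q) = 0.55·0.3539 / (0.55·0.3539 + 0.45·0.6461) ≈ 0.4010
After 'absent': P(author Q) = 0.45·0.4010 / (0.45·0.4010 + 0.55·0.5990) ≈ 0.3539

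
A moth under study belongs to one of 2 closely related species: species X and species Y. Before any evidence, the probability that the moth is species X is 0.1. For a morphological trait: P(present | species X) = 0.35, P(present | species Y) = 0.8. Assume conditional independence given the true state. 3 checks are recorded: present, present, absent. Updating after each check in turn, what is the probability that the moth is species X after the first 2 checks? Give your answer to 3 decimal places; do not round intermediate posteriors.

After 'present': P(species X) = 0.35·0.1000 / (0.35·0.1000 + 0.8·0.9000) ≈ 0.0464
After 'present': P(species X) = 0.35·0.0464 / (0.35·0.0464 + 0.8·0.9536) ≈ 0.0208

0.021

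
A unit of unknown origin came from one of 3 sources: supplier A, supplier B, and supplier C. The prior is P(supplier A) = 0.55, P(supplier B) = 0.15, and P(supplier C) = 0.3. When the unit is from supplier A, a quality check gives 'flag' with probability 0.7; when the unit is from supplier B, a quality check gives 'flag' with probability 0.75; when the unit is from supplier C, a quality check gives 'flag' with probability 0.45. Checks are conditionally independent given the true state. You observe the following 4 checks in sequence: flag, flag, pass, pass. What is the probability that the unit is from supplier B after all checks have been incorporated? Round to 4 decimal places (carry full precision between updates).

Apply Bayes' rule sequentially, carrying P(supplier B) forward.
After 'flag': normaliser = 0.7·0.5500 + 0.75·0.1500 + 0.45·0.3000; P(supplier A) ≈ 0.6087, P(supplier B) ≈ 0.1779, P(supplier C) ≈ 0.2134
After 'flag': normaliser = 0.7·0.6087 + 0.75·0.1779 + 0.45·0.2134; P(supplier A) ≈ 0.6500, P(supplier B) ≈ 0.2035, P(supplier C) ≈ 0.1465
After 'pass': normaliser = 0.3·0.6500 + 0.25·0.2035 + 0.55·0.1465; P(supplier A) ≈ 0.5973, P(supplier B) ≈ 0.1558, P(supplier C) ≈ 0.2468
After 'pass': normaliser = 0.3·0.5973 + 0.25·0.1558 + 0.55·0.2468; P(supplier A) ≈ 0.5063, P(supplier B) ≈ 0.1101, P(supplier C) ≈ 0.3836

0.1101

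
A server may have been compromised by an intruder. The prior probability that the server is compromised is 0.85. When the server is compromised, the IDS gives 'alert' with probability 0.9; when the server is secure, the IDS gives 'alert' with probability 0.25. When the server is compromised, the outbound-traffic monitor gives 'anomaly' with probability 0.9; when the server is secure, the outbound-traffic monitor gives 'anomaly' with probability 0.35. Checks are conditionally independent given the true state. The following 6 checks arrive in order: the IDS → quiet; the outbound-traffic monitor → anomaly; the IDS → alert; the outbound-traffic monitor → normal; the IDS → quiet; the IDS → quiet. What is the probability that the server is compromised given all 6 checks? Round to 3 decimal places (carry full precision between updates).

After the IDS='quiet': P(compromised) = 0.1·0.8500 / (0.1·0.8500 + 0.75·0.1500) ≈ 0.4304
After the outbound-traffic monitor='anomaly': P(compromised) = 0.9·0.4304 / (0.9·0.4304 + 0.35·0.5696) ≈ 0.6602
After the IDS='alert': P(compromised) = 0.9·0.6602 / (0.9·0.6602 + 0.25·0.3398) ≈ 0.8749
After the outbound-traffic monitor='normal': P(compromised) = 0.1·0.8749 / (0.1·0.8749 + 0.65·0.1251) ≈ 0.5183
After the IDS='quiet': P(compromised) = 0.1·0.5183 / (0.1·0.5183 + 0.75·0.4817) ≈ 0.1255
After the IDS='quiet': P(compromised) = 0.1·0.1255 / (0.1·0.1255 + 0.75·0.8745) ≈ 0.0188

0.019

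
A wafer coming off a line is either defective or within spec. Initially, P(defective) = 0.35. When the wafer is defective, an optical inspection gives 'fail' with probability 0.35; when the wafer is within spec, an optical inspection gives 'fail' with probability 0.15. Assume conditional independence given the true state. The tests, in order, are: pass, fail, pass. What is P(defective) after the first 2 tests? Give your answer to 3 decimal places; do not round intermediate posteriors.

After 'pass': P(defective) = 0.65·0.3500 / (0.65·0.3500 + 0.85·0.6500) ≈ 0.2917
After 'fail': P(defective) = 0.35·0.2917 / (0.35·0.2917 + 0.15·0.7083) ≈ 0.4900

0.490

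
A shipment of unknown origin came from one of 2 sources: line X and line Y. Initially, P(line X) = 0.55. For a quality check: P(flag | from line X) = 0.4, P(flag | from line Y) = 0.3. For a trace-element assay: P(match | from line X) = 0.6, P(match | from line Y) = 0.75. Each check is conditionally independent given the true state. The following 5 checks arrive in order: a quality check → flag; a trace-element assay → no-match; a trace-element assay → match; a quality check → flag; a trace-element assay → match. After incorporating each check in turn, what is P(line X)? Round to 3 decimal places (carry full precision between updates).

After a quality check='flag': P(line X) = 0.4·0.5500 / (0.4·0.5500 + 0.3·0.4500) ≈ 0.6197
After a trace-element assay='no-match': P(line X) = 0.4·0.6197 / (0.4·0.6197 + 0.25·0.3803) ≈ 0.7228
After a trace-element assay='match': P(line X) = 0.6·0.7228 / (0.6·0.7228 + 0.75·0.2772) ≈ 0.6759
After a quality check='flag': P(line X) = 0.4·0.6759 / (0.4·0.6759 + 0.3·0.3241) ≈ 0.7355
After a trace-element assay='match': P(line X) = 0.6·0.7355 / (0.6·0.7355 + 0.75·0.2645) ≈ 0.6899

0.690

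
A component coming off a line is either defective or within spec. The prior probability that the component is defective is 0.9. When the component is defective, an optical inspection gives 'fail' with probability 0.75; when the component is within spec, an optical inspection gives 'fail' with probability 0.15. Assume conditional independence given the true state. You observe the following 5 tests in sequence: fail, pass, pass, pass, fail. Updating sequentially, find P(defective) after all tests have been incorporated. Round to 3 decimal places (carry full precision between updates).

0.851

After 'fail': P(defective) = 0.75·0.9000 / (0.75·0.9000 + 0.15·0.1000) ≈ 0.9783
After 'pass': P(defective) = 0.25·0.9783 / (0.25·0.9783 + 0.85·0.0217) ≈ 0.9298
After 'pass': P(defective) = 0.25·0.9298 / (0.25·0.9298 + 0.85·0.0702) ≈ 0.7956
After 'pass': P(defective) = 0.25·0.7956 / (0.25·0.7956 + 0.85·0.2044) ≈ 0.5338
After 'fail': P(defective) = 0.75·0.5338 / (0.75·0.5338 + 0.15·0.4662) ≈ 0.8513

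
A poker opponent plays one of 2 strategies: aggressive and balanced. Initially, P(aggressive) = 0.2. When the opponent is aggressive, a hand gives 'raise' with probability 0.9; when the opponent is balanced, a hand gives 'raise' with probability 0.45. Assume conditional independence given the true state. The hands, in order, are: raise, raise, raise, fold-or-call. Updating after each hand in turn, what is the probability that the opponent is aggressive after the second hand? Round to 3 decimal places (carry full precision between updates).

After 'raise': P(aggressive) = 0.9·0.2000 / (0.9·0.2000 + 0.45·0.8000) ≈ 0.3333
After 'raise': P(aggressive) = 0.9·0.3333 / (0.9·0.3333 + 0.45·0.6667) ≈ 0.5000

0.500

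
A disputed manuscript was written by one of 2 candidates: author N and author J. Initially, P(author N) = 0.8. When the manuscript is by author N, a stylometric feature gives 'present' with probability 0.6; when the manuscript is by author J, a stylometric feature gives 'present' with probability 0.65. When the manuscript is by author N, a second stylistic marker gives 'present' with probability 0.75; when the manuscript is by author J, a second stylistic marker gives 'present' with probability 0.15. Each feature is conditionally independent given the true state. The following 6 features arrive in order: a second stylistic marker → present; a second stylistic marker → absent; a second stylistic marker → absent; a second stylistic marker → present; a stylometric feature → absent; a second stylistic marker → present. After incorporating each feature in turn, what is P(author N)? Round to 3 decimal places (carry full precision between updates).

After a second stylistic marker='present': P(author N) = 0.75·0.8000 / (0.75·0.8000 + 0.15·0.2000) ≈ 0.9524
After a second stylistic marker='absent': P(author N) = 0.25·0.9524 / (0.25·0.9524 + 0.85·0.0476) ≈ 0.8547
After a second stylistic marker='absent': P(author N) = 0.25·0.8547 / (0.25·0.8547 + 0.85·0.1453) ≈ 0.6337
After a second stylistic marker='present': P(author N) = 0.75·0.6337 / (0.75·0.6337 + 0.15·0.3663) ≈ 0.8964
After a stylometric feature='absent': P(author N) = 0.4·0.8964 / (0.4·0.8964 + 0.35·0.1036) ≈ 0.9081
After a second stylistic marker='present': P(author N) = 0.75·0.9081 / (0.75·0.9081 + 0.15·0.0919) ≈ 0.9802

0.980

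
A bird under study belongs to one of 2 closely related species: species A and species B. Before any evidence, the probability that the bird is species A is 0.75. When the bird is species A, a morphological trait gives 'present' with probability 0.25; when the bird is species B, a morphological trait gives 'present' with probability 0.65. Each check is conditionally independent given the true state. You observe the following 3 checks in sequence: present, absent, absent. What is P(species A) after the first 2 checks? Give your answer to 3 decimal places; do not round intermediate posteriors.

After 'present': P(species A) = 0.25·0.7500 / (0.25·0.7500 + 0.65·0.2500) ≈ 0.5357
After 'absent': P(species A) = 0.75·0.5357 / (0.75·0.5357 + 0.35·0.4643) ≈ 0.7120

0.712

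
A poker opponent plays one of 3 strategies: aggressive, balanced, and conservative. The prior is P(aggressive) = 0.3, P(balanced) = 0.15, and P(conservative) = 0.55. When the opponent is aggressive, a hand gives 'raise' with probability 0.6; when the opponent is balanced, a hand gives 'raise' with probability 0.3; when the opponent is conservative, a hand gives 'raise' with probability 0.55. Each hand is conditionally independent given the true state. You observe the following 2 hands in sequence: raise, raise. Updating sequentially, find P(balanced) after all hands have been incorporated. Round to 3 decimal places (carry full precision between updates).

0.047

After 'raise': normaliser = 0.6·0.3000 + 0.3·0.1500 + 0.55·0.5500; P(aggressive) ≈ 0.3412, P(balanced) ≈ 0.0853, P(conservative) ≈ 0.5735
After 'raise': normaliser = 0.6·0.3412 + 0.3·0.0853 + 0.55·0.5735; P(aggressive) ≈ 0.3752, P(balanced) ≈ 0.0469, P(conservative) ≈ 0.5779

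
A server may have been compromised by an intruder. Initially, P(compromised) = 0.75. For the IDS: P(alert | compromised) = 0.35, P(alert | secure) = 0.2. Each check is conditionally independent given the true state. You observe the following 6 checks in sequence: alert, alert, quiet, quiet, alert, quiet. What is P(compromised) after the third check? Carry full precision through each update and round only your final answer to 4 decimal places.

Apply Bayes' rule sequentially, carrying P(compromised) forward.
After 'alert': P(compromised) = 0.35·0.7500 / (0.35·0.7500 + 0.2·0.2500) ≈ 0.8400
After 'alert': P(compromised) = 0.35·0.8400 / (0.35·0.8400 + 0.2·0.1600) ≈ 0.9018
After 'quiet': P(compromised) = 0.65·0.9018 / (0.65·0.9018 + 0.8·0.0982) ≈ 0.8819

0.8819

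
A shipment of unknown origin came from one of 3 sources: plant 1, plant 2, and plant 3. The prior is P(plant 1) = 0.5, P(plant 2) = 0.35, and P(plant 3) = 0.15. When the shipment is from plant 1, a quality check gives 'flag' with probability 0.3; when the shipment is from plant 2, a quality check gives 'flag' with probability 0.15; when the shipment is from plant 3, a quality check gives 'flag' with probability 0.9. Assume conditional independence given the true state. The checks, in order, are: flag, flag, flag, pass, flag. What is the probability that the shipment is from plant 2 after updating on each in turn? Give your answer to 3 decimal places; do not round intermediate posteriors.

0.012

After 'flag': normaliser = 0.3·0.5000 + 0.15·0.3500 + 0.9·0.1500; P(plant 1) ≈ 0.4444, P(plant 2) ≈ 0.1556, P(plant 3) ≈ 0.4000
After 'flag': normaliser = 0.3·0.4444 + 0.15·0.1556 + 0.9·0.4000; P(plant 1) ≈ 0.2581, P(plant 2) ≈ 0.0452, P(plant 3) ≈ 0.6968
After 'flag': normaliser = 0.3·0.2581 + 0.15·0.0452 + 0.9·0.6968; P(plant 1) ≈ 0.1088, P(plant 2) ≈ 0.0095, P(plant 3) ≈ 0.8816
After 'pass': normaliser = 0.7·0.1088 + 0.85·0.0095 + 0.1·0.8816; P(plant 1) ≈ 0.4418, P(plant 2) ≈ 0.0469, P(plant 3) ≈ 0.5112
After 'flag': normaliser = 0.3·0.4418 + 0.15·0.0469 + 0.9·0.5112; P(plant 1) ≈ 0.2210, P(plant 2) ≈ 0.0117, P(plant 3) ≈ 0.7672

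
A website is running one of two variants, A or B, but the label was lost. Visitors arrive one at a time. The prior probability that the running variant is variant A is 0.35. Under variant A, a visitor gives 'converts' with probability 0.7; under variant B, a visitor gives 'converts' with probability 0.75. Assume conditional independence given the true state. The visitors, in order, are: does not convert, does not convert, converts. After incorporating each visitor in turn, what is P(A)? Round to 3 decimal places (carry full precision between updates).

0.420

After 'does not convert': P(A) = 0.3·0.3500 / (0.3·0.3500 + 0.25·0.6500) ≈ 0.3925
After 'does not convert': P(A) = 0.3·0.3925 / (0.3·0.3925 + 0.25·0.6075) ≈ 0.4367
After 'converts': P(A) = 0.7·0.4367 / (0.7·0.4367 + 0.75·0.5633) ≈ 0.4199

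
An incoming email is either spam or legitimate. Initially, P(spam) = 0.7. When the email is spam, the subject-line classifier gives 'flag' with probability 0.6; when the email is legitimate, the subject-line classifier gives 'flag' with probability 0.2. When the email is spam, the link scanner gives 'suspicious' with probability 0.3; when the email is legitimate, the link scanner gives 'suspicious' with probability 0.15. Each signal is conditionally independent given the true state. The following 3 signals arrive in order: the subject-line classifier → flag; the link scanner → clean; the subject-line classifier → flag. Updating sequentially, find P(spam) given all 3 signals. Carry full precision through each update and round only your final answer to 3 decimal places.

0.945

After the subject-line classifier='flag': P(spam) = 0.6·0.7000 / (0.6·0.7000 + 0.2·0.3000) ≈ 0.8750
After the link scanner='clean': P(spam) = 0.7·0.8750 / (0.7·0.8750 + 0.85·0.1250) ≈ 0.8522
After the subject-line classifier='flag': P(spam) = 0.6·0.8522 / (0.6·0.8522 + 0.2·0.1478) ≈ 0.9453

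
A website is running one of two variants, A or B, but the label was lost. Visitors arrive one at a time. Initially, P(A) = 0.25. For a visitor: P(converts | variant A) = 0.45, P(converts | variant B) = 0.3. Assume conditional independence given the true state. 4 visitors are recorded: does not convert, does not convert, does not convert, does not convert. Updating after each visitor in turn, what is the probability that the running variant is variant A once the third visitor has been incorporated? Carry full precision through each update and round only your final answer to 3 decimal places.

Each posterior becomes the prior for the next update.
After 'does not convert': P(A) = 0.55·0.2500 / (0.55·0.2500 + 0.7·0.7500) ≈ 0.2075
After 'does not convert': P(A) = 0.55·0.2075 / (0.55·0.2075 + 0.7·0.7925) ≈ 0.1707
After 'does not convert': P(A) = 0.55·0.1707 / (0.55·0.1707 + 0.7·0.8293) ≈ 0.1392

0.139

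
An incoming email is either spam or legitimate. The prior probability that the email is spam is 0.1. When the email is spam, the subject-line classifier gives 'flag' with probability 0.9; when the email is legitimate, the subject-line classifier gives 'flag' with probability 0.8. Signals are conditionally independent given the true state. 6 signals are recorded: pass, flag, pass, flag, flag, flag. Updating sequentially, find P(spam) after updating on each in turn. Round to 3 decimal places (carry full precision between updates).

0.043

After 'pass': P(spam) = 0.1·0.1000 / (0.1·0.1000 + 0.2·0.9000) ≈ 0.0526
After 'flag': P(spam) = 0.9·0.0526 / (0.9·0.0526 + 0.8·0.9474) ≈ 0.0588
After 'pass': P(spam) = 0.1·0.0588 / (0.1·0.0588 + 0.2·0.9412) ≈ 0.0303
After 'flag': P(spam) = 0.9·0.0303 / (0.9·0.0303 + 0.8·0.9697) ≈ 0.0340
After 'flag': P(spam) = 0.9·0.0340 / (0.9·0.0340 + 0.8·0.9660) ≈ 0.0380
After 'flag': P(spam) = 0.9·0.0380 / (0.9·0.0380 + 0.8·0.9620) ≈ 0.0426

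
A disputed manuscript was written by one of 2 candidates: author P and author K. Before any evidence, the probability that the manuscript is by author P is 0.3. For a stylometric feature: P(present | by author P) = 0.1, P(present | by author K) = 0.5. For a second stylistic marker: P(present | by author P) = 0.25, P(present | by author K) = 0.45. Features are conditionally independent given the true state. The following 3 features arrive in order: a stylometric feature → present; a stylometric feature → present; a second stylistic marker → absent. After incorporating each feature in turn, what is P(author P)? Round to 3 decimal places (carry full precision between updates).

After a stylometric feature='present': P(author P) = 0.1·0.3000 / (0.1·0.3000 + 0.5·0.7000) ≈ 0.0789
After a stylometric feature='present': P(author P) = 0.1·0.0789 / (0.1·0.0789 + 0.5·0.9211) ≈ 0.0169
After a second stylistic marker='absent': P(author P) = 0.75·0.0169 / (0.75·0.0169 + 0.55·0.9831) ≈ 0.0228

0.023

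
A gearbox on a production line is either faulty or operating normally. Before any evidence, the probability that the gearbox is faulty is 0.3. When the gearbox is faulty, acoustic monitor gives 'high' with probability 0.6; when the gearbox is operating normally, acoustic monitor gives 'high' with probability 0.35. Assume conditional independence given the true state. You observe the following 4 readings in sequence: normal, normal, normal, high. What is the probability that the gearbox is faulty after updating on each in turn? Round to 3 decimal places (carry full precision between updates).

0.146

After 'normal': P(faulty) = 0.4·0.3000 / (0.4·0.3000 + 0.65·0.7000) ≈ 0.2087
After 'normal': P(faulty) = 0.4·0.2087 / (0.4·0.2087 + 0.65·0.7913) ≈ 0.1396
After 'normal': P(faulty) = 0.4·0.1396 / (0.4·0.1396 + 0.65·0.8604) ≈ 0.0908
After 'high': P(faulty) = 0.6·0.0908 / (0.6·0.0908 + 0.35·0.9092) ≈ 0.1462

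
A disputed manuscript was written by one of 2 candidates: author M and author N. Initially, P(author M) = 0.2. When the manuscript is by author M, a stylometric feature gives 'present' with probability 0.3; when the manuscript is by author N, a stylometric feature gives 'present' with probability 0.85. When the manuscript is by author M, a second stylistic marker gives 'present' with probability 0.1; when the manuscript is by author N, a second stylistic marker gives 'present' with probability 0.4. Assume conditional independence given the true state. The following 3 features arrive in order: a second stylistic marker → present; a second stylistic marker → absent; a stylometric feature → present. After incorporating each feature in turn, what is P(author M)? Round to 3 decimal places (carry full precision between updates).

0.032

After a second stylistic marker='present': P(author M) = 0.1·0.2000 / (0.1·0.2000 + 0.4·0.8000) ≈ 0.0588
After a second stylistic marker='absent': P(author M) = 0.9·0.0588 / (0.9·0.0588 + 0.6·0.9412) ≈ 0.0857
After a stylometric feature='present': P(author M) = 0.3·0.0857 / (0.3·0.0857 + 0.85·0.9143) ≈ 0.0320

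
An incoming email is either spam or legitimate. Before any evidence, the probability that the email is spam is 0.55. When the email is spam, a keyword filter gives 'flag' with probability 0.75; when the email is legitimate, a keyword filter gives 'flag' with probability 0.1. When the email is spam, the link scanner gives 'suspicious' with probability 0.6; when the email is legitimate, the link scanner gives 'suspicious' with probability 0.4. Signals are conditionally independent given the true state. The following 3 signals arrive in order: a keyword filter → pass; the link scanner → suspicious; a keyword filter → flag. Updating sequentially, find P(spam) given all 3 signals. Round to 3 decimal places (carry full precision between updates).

After a keyword filter='pass': P(spam) = 0.25·0.5500 / (0.25·0.5500 + 0.9·0.4500) ≈ 0.2535
After the link scanner='suspicious': P(spam) = 0.6·0.2535 / (0.6·0.2535 + 0.4·0.7465) ≈ 0.3374
After a keyword filter='flag': P(spam) = 0.75·0.3374 / (0.75·0.3374 + 0.1·0.6626) ≈ 0.7925

0.793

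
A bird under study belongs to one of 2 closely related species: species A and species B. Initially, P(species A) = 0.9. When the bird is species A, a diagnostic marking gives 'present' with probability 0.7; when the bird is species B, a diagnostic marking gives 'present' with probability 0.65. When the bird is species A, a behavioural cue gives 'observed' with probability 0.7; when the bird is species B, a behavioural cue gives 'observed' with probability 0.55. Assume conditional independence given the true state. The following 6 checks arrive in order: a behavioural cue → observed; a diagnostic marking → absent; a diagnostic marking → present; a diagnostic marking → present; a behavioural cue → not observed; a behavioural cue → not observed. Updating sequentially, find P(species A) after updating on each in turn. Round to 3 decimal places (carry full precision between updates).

After a behavioural cue='observed': P(species A) = 0.7·0.9000 / (0.7·0.9000 + 0.55·0.1000) ≈ 0.9197
After a diagnostic marking='absent': P(species A) = 0.3·0.9197 / (0.3·0.9197 + 0.35·0.0803) ≈ 0.9076
After a diagnostic marking='present': P(species A) = 0.7·0.9076 / (0.7·0.9076 + 0.65·0.0924) ≈ 0.9136
After a diagnostic marking='present': P(species A) = 0.7·0.9136 / (0.7·0.9136 + 0.65·0.0864) ≈ 0.9193
After a behavioural cue='not observed': P(species A) = 0.3·0.9193 / (0.3·0.9193 + 0.45·0.0807) ≈ 0.8836
After a behavioural cue='not observed': P(species A) = 0.3·0.8836 / (0.3·0.8836 + 0.45·0.1164) ≈ 0.8350

0.835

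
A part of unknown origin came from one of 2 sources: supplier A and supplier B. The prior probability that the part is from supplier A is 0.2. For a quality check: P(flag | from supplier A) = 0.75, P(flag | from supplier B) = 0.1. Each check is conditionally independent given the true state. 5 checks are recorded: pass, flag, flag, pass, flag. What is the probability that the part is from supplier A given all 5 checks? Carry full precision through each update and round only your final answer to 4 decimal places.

After 'pass': P(supplier A) = 0.25·0.2000 / (0.25·0.2000 + 0.9·0.8000) ≈ 0.0649
After 'flag': P(supplier A) = 0.75·0.0649 / (0.75·0.0649 + 0.1·0.9351) ≈ 0.3425
After 'flag': P(supplier A) = 0.75·0.3425 / (0.75·0.3425 + 0.1·0.6575) ≈ 0.7962
After 'pass': P(supplier A) = 0.25·0.7962 / (0.25·0.7962 + 0.9·0.2038) ≈ 0.5204
After 'flag': P(supplier A) = 0.75·0.5204 / (0.75·0.5204 + 0.1·0.4796) ≈ 0.8906

0.8906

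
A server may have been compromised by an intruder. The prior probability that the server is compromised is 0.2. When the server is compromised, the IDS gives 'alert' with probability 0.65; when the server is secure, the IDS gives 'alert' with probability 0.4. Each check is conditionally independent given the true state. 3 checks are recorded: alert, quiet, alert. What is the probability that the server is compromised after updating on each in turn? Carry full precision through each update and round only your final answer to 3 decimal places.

Each posterior becomes the prior for the next update.
After 'alert': P(compromised) = 0.65·0.2000 / (0.65·0.2000 + 0.4·0.8000) ≈ 0.2889
After 'quiet': P(compromised) = 0.35·0.2889 / (0.35·0.2889 + 0.6·0.7111) ≈ 0.1916
After 'alert': P(compromised) = 0.65·0.1916 / (0.65·0.1916 + 0.4·0.8084) ≈ 0.2780

0.278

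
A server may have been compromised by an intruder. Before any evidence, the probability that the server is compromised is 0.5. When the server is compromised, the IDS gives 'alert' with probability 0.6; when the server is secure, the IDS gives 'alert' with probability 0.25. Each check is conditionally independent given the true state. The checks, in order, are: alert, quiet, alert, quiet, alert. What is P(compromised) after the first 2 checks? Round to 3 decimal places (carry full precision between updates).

0.561

After 'alert': P(compromised) = 0.6·0.5000 / (0.6·0.5000 + 0.25·0.5000) ≈ 0.7059
After 'quiet': P(compromised) = 0.4·0.7059 / (0.4·0.7059 + 0.75·0.2941) ≈ 0.5614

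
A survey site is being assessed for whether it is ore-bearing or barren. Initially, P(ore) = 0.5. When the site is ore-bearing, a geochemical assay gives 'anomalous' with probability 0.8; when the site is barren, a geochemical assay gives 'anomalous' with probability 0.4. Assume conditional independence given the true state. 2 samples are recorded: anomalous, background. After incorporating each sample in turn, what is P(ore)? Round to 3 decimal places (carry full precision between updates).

0.400

Apply Bayes' rule sequentially, carrying P(ore) forward.
After 'anomalous': P(ore) = 0.8·0.5000 / (0.8·0.5000 + 0.4·0.5000) ≈ 0.6667
After 'background': P(ore) = 0.2·0.6667 / (0.2·0.6667 + 0.6·0.3333) ≈ 0.4000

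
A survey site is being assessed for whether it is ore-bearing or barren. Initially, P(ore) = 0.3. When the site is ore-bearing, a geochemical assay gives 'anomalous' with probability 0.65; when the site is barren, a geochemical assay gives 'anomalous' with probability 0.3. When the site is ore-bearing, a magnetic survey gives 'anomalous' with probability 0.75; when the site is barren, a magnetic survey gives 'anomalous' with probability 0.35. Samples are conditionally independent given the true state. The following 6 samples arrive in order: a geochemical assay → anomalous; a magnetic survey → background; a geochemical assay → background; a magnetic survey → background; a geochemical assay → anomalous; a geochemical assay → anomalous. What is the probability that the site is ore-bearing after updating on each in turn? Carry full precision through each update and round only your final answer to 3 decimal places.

0.244

After a geochemical assay='anomalous': P(ore) = 0.65·0.3000 / (0.65·0.3000 + 0.3·0.7000) ≈ 0.4815
After a magnetic survey='background': P(ore) = 0.25·0.4815 / (0.25·0.4815 + 0.65·0.5185) ≈ 0.2632
After a geochemical assay='background': P(ore) = 0.35·0.2632 / (0.35·0.2632 + 0.7·0.7368) ≈ 0.1515
After a magnetic survey='background': P(ore) = 0.25·0.1515 / (0.25·0.1515 + 0.65·0.8485) ≈ 0.0643
After a geochemical assay='anomalous': P(ore) = 0.65·0.0643 / (0.65·0.0643 + 0.3·0.9357) ≈ 0.1295
After a geochemical assay='anomalous': P(ore) = 0.65·0.1295 / (0.65·0.1295 + 0.3·0.8705) ≈ 0.2438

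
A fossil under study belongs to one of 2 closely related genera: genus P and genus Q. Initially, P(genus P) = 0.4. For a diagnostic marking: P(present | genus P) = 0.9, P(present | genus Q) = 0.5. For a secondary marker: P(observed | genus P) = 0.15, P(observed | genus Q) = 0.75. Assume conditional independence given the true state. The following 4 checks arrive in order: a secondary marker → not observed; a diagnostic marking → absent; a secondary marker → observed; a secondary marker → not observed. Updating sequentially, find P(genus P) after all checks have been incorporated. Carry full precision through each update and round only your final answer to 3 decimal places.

After a secondary marker='not observed': P(genus P) = 0.85·0.4000 / (0.85·0.4000 + 0.25·0.6000) ≈ 0.6939
After a diagnostic marking='absent': P(genus P) = 0.1·0.6939 / (0.1·0.6939 + 0.5·0.3061) ≈ 0.3119
After a secondary marker='observed': P(genus P) = 0.15·0.3119 / (0.15·0.3119 + 0.75·0.6881) ≈ 0.0831
After a secondary marker='not observed': P(genus P) = 0.85·0.0831 / (0.85·0.0831 + 0.25·0.9169) ≈ 0.2356

0.236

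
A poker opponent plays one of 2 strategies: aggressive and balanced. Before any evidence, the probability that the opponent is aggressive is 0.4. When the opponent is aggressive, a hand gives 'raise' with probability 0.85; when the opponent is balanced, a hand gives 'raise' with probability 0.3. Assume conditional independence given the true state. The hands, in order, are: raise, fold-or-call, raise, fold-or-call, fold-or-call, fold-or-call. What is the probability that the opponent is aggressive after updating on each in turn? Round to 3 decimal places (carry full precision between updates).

0.011

Each posterior becomes the prior for the next update.
After 'raise': P(aggressive) = 0.85·0.4000 / (0.85·0.4000 + 0.3·0.6000) ≈ 0.6538
After 'fold-or-call': P(aggressive) = 0.15·0.6538 / (0.15·0.6538 + 0.7·0.3462) ≈ 0.2881
After 'raise': P(aggressive) = 0.85·0.2881 / (0.85·0.2881 + 0.3·0.7119) ≈ 0.5342
After 'fold-or-call': P(aggressive) = 0.15·0.5342 / (0.15·0.5342 + 0.7·0.4658) ≈ 0.1973
After 'fold-or-call': P(aggressive) = 0.15·0.1973 / (0.15·0.1973 + 0.7·0.8027) ≈ 0.0500
After 'fold-or-call': P(aggressive) = 0.15·0.0500 / (0.15·0.0500 + 0.7·0.9500) ≈ 0.0112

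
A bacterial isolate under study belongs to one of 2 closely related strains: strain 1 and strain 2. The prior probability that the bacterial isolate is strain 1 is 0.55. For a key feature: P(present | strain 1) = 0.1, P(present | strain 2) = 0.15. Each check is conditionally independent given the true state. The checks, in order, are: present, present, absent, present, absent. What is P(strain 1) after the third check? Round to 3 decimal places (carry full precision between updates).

Each posterior becomes the prior for the next update.
After 'present': P(strain 1) = 0.1·0.5500 / (0.1·0.5500 + 0.15·0.4500) ≈ 0.4490
After 'present': P(strain 1) = 0.1·0.4490 / (0.1·0.4490 + 0.15·0.5510) ≈ 0.3520
After 'absent': P(strain 1) = 0.9·0.3520 / (0.9·0.3520 + 0.85·0.6480) ≈ 0.3651

0.365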